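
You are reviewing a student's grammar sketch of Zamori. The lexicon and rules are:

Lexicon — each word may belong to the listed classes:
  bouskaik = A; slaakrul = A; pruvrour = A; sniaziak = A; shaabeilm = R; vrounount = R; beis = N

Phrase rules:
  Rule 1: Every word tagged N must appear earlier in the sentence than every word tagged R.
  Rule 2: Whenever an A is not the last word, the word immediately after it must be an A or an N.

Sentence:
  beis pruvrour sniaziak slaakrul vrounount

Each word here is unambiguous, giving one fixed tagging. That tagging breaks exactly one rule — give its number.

Fixed tagging: N A A A R.
Applying the rules: R1 pass, R2 fail.
Only rule 2 fails.

2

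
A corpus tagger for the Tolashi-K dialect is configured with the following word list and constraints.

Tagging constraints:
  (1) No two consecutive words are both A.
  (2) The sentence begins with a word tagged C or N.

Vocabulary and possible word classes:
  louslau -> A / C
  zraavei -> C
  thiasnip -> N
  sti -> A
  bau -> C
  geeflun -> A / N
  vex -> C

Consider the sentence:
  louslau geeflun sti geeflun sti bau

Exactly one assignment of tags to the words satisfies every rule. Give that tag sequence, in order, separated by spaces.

C N A N A C

Candidates per position — 1:louslau {A,C}; 2:geeflun {A,N}; 3:sti {A}; 4:geeflun {A,N}; 5:sti {A}; 6:bau {C}.
At position 1, choosing A makes rule 2 impossible to satisfy; hence C.
At position 2, choosing A makes rule 1 impossible to satisfy; hence N.
At position 4, choosing A makes rule 1 impossible to satisfy; hence N.
The unique satisfying tagging is: C N A N A C.
Check: rule 1 ✓; rule 2 ✓.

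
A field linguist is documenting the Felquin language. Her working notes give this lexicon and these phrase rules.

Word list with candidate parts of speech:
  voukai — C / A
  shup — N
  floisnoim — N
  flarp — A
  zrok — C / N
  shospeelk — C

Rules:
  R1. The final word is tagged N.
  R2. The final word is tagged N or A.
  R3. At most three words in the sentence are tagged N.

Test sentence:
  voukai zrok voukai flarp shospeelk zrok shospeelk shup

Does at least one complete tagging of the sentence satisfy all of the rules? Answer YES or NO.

YES

Candidates per position — 1:voukai {C,A}; 2:zrok {C,N}; 3:voukai {C,A}; 4:flarp {A}; 5:shospeelk {C}; 6:zrok {C,N}; 7:shospeelk {C}; 8:shup {N}.
One satisfying assignment: C N A A C C C N.
Checking: rule 1 satisfied; rule 2 satisfied; rule 3 satisfied.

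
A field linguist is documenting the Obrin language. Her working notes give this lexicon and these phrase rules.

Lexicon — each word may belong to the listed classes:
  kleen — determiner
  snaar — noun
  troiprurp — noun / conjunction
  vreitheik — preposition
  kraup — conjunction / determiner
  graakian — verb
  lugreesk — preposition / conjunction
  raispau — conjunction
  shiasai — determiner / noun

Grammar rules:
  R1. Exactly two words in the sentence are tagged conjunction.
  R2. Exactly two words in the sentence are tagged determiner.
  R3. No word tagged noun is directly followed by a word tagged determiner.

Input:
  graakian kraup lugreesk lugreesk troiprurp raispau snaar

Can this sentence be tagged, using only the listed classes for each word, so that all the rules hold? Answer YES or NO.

Candidates per position — 1:graakian {verb}; 2:kraup {conjunction,determiner}; 3:lugreesk {preposition,conjunction}; 4:lugreesk {preposition,conjunction}; 5:troiprurp {noun,conjunction}; 6:raispau {conjunction}; 7:snaar {noun}.
Rule 2 cannot be satisfied by any choice of tags from the lexicon.
So there is no consistent tagging.

NO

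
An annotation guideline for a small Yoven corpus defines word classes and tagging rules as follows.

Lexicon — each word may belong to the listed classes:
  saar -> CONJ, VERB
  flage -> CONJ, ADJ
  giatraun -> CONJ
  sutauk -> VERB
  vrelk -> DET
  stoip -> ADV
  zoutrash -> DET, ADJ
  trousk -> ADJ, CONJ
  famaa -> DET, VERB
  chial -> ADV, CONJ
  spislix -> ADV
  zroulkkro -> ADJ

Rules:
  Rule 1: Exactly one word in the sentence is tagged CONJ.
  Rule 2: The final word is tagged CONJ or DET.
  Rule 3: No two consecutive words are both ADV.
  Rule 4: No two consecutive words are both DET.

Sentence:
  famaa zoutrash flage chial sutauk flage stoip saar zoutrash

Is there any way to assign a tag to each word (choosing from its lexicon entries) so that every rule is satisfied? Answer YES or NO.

YES

Candidates per position — 1:famaa {DET,VERB}; 2:zoutrash {DET,ADJ}; 3:flage {CONJ,ADJ}; 4:chial {ADV,CONJ}; 5:sutauk {VERB}; 6:flage {CONJ,ADJ}; 7:stoip {ADV}; 8:saar {CONJ,VERB}; 9:zoutrash {DET,ADJ}.
One satisfying assignment: DET ADJ CONJ ADV VERB ADJ ADV VERB DET.
Verifying each rule — rule 1 ✓; rule 2 ✓; rule 3 ✓; rule 4 ✓.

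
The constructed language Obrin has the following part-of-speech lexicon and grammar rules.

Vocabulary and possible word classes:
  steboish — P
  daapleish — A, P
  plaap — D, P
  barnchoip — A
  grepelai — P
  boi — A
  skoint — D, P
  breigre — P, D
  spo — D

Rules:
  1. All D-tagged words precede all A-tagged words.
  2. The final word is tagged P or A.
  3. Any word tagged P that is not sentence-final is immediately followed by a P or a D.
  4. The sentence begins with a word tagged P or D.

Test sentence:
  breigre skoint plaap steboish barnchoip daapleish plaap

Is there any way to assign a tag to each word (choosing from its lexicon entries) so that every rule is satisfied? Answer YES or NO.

NO

Candidates per position — 1:breigre {P,D}; 2:skoint {D,P}; 3:plaap {D,P}; 4:steboish {P}; 5:barnchoip {A}; 6:daapleish {A,P}; 7:plaap {D,P}.
Rule 3 cannot be satisfied by any choice of tags from the lexicon.
So there is no consistent tagging.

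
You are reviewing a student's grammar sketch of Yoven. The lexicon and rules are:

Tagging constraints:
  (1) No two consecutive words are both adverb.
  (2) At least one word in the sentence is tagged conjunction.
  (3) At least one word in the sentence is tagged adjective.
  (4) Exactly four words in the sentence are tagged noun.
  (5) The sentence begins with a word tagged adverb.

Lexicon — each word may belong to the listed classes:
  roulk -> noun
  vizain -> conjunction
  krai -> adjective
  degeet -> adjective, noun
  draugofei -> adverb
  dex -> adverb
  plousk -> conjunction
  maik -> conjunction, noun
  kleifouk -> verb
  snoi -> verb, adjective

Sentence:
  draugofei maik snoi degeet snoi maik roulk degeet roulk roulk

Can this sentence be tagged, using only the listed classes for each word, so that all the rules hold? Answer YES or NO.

Candidates per position — 1:draugofei {adverb}; 2:maik {conjunction,noun}; 3:snoi {verb,adjective}; 4:degeet {adjective,noun}; 5:snoi {verb,adjective}; 6:maik {conjunction,noun}; 7:roulk {noun}; 8:degeet {adjective,noun}; 9:roulk {noun}; 10:roulk {noun}.
One satisfying assignment: adverb conjunction adjective adjective adjective conjunction noun noun noun noun.
Rule-by-rule: rule 1 satisfied; rule 2 satisfied; rule 3 satisfied; rule 4 satisfied; rule 5 satisfied.

YES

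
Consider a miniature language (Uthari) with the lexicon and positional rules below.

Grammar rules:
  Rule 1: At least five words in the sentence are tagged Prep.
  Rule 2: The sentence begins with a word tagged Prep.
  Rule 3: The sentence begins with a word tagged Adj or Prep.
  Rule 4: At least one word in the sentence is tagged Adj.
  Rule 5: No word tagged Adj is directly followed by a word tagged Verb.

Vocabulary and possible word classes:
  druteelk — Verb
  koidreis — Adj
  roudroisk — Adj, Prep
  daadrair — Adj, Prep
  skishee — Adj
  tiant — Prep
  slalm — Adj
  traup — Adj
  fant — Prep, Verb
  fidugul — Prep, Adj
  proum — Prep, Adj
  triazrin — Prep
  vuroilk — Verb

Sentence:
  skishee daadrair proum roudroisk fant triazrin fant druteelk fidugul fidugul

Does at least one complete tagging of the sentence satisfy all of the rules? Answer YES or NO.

Candidates per position — 1:skishee {Adj}; 2:daadrair {Adj,Prep}; 3:proum {Prep,Adj}; 4:roudroisk {Adj,Prep}; 5:fant {Prep,Verb}; 6:triazrin {Prep}; 7:fant {Prep,Verb}; 8:druteelk {Verb}; 9:fidugul {Prep,Adj}; 10:fidugul {Prep,Adj}.
Rule 2 cannot be satisfied by any choice of tags from the lexicon.
So there is no consistent tagging.

NO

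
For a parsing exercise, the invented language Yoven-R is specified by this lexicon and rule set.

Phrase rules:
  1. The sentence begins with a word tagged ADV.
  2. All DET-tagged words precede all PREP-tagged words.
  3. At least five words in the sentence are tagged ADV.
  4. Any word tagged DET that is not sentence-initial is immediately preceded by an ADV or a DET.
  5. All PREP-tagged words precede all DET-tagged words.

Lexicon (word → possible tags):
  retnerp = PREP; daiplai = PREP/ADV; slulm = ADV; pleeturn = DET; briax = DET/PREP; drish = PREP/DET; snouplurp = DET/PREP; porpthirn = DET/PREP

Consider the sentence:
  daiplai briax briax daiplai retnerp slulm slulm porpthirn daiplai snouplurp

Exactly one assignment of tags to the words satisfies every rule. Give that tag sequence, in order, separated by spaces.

ADV PREP PREP ADV PREP ADV ADV PREP ADV PREP

Candidates per position — 1:daiplai {PREP,ADV}; 2:briax {DET,PREP}; 3:briax {DET,PREP}; 4:daiplai {PREP,ADV}; 5:retnerp {PREP}; 6:slulm {ADV}; 7:slulm {ADV}; 8:porpthirn {DET,PREP}; 9:daiplai {PREP,ADV}; 10:snouplurp {DET,PREP}.
Position 1: PREP is ruled out by rule 1; that leaves ADV.
Position 2: DET is ruled out by rule 5; that leaves PREP.
Position 3: DET is ruled out by rule 2; that leaves PREP.
Position 4: PREP is ruled out by rule 3; that leaves ADV.
Position 8: DET is ruled out by rule 2; that leaves PREP.
Position 9: PREP is ruled out by rule 3; that leaves ADV.
Position 10: DET is ruled out by rule 2; that leaves PREP.
So the tagging must be: ADV PREP PREP ADV PREP ADV ADV PREP ADV PREP.
Verifying each rule — rule 1 satisfied; rule 2 satisfied; rule 3 satisfied; rule 4 satisfied; rule 5 satisfied.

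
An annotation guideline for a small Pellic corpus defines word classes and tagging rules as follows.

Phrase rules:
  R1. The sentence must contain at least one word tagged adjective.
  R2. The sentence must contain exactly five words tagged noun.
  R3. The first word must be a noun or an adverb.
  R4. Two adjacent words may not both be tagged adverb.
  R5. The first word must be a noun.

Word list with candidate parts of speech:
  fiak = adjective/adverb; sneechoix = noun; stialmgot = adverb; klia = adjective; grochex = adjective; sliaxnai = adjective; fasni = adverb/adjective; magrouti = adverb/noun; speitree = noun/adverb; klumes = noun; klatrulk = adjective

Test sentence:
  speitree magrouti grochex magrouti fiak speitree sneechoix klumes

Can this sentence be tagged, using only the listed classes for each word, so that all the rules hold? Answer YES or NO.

YES

Candidates per position — 1:speitree {noun,adverb}; 2:magrouti {adverb,noun}; 3:grochex {adjective}; 4:magrouti {adverb,noun}; 5:fiak {adjective,adverb}; 6:speitree {noun,adverb}; 7:sneechoix {noun}; 8:klumes {noun}.
One satisfying assignment: noun noun adjective noun adjective adverb noun noun.
Checking: rule 1 holds; rule 2 holds; rule 3 holds; rule 4 holds; rule 5 holds.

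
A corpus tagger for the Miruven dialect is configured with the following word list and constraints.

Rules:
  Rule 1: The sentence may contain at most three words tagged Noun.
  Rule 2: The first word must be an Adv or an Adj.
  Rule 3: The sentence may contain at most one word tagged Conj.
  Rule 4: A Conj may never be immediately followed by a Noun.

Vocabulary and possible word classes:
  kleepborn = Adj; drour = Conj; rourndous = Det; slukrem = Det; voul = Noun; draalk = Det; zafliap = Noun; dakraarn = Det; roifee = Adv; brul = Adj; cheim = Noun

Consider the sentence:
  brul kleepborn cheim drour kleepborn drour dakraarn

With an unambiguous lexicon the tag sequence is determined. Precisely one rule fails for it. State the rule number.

Fixed tagging: Adj Adj Noun Conj Adj Conj Det.
Rule check: R1 ✓, R2 ✓, R3 ✗, R4 ✓.
Only rule 3 fails.

3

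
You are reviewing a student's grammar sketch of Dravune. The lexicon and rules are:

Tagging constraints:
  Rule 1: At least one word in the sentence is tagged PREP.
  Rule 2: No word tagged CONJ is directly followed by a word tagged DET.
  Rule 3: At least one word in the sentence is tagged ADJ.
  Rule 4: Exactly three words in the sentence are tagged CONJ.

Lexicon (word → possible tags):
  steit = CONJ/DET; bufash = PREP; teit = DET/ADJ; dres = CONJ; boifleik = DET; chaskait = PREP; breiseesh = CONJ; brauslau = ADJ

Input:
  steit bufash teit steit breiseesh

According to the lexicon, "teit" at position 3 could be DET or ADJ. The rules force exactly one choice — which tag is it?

Candidates per position — 1:steit {CONJ,DET}; 2:bufash {PREP}; 3:teit {DET,ADJ}; 4:steit {CONJ,DET}; 5:breiseesh {CONJ}.
Word 1 cannot be DET — rule 4 would then fail for every completion. It is CONJ.
Word 3 cannot be DET — rule 3 would then fail for every completion. It is ADJ.
Word 4 cannot be DET — rule 4 would then fail for every completion. It is CONJ.
So the tagging must be: CONJ PREP ADJ CONJ CONJ.
Check: rule 1 ✓; rule 2 ✓; rule 3 ✓; rule 4 ✓.

ADJ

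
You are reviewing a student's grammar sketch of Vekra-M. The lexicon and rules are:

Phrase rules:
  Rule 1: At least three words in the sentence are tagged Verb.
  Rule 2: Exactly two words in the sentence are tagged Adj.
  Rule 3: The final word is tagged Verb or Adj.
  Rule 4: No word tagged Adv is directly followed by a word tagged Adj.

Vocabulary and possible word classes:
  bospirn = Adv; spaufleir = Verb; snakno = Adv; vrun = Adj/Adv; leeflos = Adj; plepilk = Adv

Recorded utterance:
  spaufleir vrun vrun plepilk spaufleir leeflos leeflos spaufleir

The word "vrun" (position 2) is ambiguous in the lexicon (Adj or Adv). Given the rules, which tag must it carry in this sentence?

Candidates per position — 1:spaufleir {Verb}; 2:vrun {Adj,Adv}; 3:vrun {Adj,Adv}; 4:plepilk {Adv}; 5:spaufleir {Verb}; 6:leeflos {Adj}; 7:leeflos {Adj}; 8:spaufleir {Verb}.
Position 2: Adj is ruled out by rule 2; that leaves Adv.
Position 3: Adj is ruled out by rule 2; that leaves Adv.
That leaves exactly one tagging: Verb Adv Adv Adv Verb Adj Adj Verb.
Checking: rule 1 ok; rule 2 ok; rule 3 ok; rule 4 ok.

Adv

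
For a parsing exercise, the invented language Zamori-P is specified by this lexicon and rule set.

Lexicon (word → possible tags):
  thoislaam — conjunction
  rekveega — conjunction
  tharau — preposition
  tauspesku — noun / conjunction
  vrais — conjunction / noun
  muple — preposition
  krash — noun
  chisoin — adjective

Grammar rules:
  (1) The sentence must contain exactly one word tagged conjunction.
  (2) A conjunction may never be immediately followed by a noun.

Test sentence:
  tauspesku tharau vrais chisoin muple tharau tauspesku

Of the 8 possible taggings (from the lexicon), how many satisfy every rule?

3

Candidates per position — 1:tauspesku {noun,conjunction}; 2:tharau {preposition}; 3:vrais {conjunction,noun}; 4:chisoin {adjective}; 5:muple {preposition}; 6:tharau {preposition}; 7:tauspesku {noun,conjunction}.
There are 8 candidate sequences in total.
The sequences that satisfy every rule: noun preposition conjunction adjective preposition preposition noun; noun preposition noun adjective preposition preposition conjunction; conjunction preposition noun adjective preposition preposition noun.
Count = 3.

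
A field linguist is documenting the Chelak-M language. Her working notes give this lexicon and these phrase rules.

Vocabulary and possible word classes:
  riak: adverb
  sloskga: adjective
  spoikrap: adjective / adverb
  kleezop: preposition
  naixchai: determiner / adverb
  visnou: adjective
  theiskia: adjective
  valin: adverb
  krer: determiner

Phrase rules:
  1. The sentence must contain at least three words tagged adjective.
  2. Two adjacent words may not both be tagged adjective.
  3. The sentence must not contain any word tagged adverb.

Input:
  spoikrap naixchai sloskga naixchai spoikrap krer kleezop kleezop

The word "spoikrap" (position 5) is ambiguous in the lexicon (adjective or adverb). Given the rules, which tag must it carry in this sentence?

Candidates per position — 1:spoikrap {adjective,adverb}; 2:naixchai {determiner,adverb}; 3:sloskga {adjective}; 4:naixchai {determiner,adverb}; 5:spoikrap {adjective,adverb}; 6:krer {determiner}; 7:kleezop {preposition}; 8:kleezop {preposition}.
Position 1: tagging it adverb would leave rule 1 unsatisfiable, so it must be adjective.
Position 2: tagging it adverb would leave rule 3 unsatisfiable, so it must be determiner.
Position 4: tagging it adverb would leave rule 3 unsatisfiable, so it must be determiner.
Position 5: tagging it adverb would leave rule 1 unsatisfiable, so it must be adjective.
The only consistent sequence is: adjective determiner adjective determiner adjective determiner preposition preposition.
Verifying each rule — rule 1 ok; rule 2 ok; rule 3 ok.

adjective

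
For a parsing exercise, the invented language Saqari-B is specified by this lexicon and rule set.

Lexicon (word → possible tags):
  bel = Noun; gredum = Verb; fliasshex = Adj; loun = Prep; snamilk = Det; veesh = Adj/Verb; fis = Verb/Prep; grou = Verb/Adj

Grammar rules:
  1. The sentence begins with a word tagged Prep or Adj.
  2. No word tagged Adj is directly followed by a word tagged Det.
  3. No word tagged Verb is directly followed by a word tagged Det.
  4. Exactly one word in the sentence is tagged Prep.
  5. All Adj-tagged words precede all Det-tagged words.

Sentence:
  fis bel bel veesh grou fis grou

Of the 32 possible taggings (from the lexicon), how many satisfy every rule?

8

Candidates per position — 1:fis {Verb,Prep}; 2:bel {Noun}; 3:bel {Noun}; 4:veesh {Adj,Verb}; 5:grou {Verb,Adj}; 6:fis {Verb,Prep}; 7:grou {Verb,Adj}.
There are 32 candidate sequences in total.
Checking each against the rules leaves 8 sequences.
Count = 8.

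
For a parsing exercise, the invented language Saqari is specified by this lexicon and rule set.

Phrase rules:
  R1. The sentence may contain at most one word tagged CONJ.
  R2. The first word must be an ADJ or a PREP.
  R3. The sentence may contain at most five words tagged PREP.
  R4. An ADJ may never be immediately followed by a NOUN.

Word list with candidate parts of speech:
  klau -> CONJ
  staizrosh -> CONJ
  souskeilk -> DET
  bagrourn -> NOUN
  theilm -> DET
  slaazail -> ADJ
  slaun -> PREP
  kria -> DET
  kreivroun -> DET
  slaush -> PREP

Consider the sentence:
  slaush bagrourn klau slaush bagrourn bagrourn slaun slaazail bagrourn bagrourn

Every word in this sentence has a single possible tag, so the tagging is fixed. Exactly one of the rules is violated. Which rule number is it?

Fixed tagging: PREP NOUN CONJ PREP NOUN NOUN PREP ADJ NOUN NOUN.
Applying the rules: R1 pass, R2 pass, R3 pass, R4 fail.
Only rule 4 fails.

4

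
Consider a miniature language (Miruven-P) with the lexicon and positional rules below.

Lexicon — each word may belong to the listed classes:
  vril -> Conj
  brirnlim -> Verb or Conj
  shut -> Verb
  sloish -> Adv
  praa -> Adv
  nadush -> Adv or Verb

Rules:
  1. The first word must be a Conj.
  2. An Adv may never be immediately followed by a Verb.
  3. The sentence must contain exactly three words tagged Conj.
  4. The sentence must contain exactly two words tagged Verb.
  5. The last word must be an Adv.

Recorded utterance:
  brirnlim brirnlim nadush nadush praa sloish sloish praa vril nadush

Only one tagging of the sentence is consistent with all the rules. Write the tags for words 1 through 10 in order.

Conj Conj Verb Verb Adv Adv Adv Adv Conj Adv

Candidates per position — 1:brirnlim {Verb,Conj}; 2:brirnlim {Verb,Conj}; 3:nadush {Adv,Verb}; 4:nadush {Adv,Verb}; 5:praa {Adv}; 6:sloish {Adv}; 7:sloish {Adv}; 8:praa {Adv}; 9:vril {Conj}; 10:nadush {Adv,Verb}.
Position 1: tagging it Verb would leave rule 1 unsatisfiable, so it must be Conj.
Position 2: tagging it Verb would leave rule 3 unsatisfiable, so it must be Conj.
Position 10: tagging it Verb would leave rule 5 unsatisfiable, so it must be Adv.
Position 3: tagging it Adv would leave rule 4 unsatisfiable, so it must be Verb.
Position 4: tagging it Adv would leave rule 4 unsatisfiable, so it must be Verb.
The only consistent sequence is: Conj Conj Verb Verb Adv Adv Adv Adv Conj Adv.
Checking: rule 1 ok; rule 2 ok; rule 3 ok; rule 4 ok; rule 5 ok.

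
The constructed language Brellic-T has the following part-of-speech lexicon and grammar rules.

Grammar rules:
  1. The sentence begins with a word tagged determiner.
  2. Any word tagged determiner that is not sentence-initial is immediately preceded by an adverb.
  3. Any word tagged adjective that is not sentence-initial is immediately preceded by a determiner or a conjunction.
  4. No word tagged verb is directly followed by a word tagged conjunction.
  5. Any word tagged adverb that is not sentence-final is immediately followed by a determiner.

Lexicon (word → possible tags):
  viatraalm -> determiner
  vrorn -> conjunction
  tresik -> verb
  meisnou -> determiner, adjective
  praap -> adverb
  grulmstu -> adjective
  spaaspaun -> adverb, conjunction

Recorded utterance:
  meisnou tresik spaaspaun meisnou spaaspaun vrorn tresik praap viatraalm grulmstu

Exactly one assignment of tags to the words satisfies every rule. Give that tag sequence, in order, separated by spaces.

Candidates per position — 1:meisnou {determiner,adjective}; 2:tresik {verb}; 3:spaaspaun {adverb,conjunction}; 4:meisnou {determiner,adjective}; 5:spaaspaun {adverb,conjunction}; 6:vrorn {conjunction}; 7:tresik {verb}; 8:praap {adverb}; 9:viatraalm {determiner}; 10:grulmstu {adjective}.
Word 1 cannot be adjective — rule 1 would then fail for every completion. It is determiner.
Word 3 cannot be conjunction — rule 4 would then fail for every completion. It is adverb.
Word 4 cannot be adjective — rule 3 would then fail for every completion. It is determiner.
Word 5 cannot be adverb — rule 5 would then fail for every completion. It is conjunction.
The only consistent sequence is: determiner verb adverb determiner conjunction conjunction verb adverb determiner adjective.
Checking: rule 1 ✓; rule 2 ✓; rule 3 ✓; rule 4 ✓; rule 5 ✓.

determiner verb adverb determiner conjunction conjunction verb adverb determiner adjective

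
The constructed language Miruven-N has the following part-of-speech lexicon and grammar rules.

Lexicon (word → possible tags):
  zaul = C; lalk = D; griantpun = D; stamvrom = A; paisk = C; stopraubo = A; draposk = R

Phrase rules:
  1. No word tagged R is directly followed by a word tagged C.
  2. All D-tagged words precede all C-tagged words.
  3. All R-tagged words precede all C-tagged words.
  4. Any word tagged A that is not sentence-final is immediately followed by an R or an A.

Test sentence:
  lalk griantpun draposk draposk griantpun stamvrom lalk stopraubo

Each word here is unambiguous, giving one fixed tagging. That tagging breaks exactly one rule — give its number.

Fixed tagging: D D R R D A D A.
Checking each rule: R1 ✓, R2 ✓, R3 ✓, R4 ✗.
Only rule 4 fails.

4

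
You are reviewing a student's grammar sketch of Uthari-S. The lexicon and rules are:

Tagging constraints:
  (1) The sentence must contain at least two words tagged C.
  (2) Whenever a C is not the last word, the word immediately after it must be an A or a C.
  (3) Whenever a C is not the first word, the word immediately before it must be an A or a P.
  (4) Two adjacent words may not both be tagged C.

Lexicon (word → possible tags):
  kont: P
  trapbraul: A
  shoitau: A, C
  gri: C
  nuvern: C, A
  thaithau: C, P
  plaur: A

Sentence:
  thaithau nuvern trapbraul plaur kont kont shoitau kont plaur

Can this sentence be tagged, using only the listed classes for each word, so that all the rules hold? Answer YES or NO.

NO

Candidates per position — 1:thaithau {C,P}; 2:nuvern {C,A}; 3:trapbraul {A}; 4:plaur {A}; 5:kont {P}; 6:kont {P}; 7:shoitau {A,C}; 8:kont {P}; 9:plaur {A}.
Every candidate sequence violates at least one rule; no consistent tagging exists.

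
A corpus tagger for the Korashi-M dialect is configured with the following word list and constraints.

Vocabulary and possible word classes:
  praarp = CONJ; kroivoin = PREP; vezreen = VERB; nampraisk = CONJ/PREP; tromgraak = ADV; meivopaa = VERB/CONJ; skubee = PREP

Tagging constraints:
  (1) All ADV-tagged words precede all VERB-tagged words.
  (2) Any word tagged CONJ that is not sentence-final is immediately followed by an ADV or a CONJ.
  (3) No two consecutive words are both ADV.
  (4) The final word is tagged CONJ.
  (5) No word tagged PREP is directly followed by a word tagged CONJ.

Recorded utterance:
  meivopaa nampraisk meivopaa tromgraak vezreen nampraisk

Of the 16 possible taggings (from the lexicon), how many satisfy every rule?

Candidates per position — 1:meivopaa {VERB,CONJ}; 2:nampraisk {CONJ,PREP}; 3:meivopaa {VERB,CONJ}; 4:tromgraak {ADV}; 5:vezreen {VERB}; 6:nampraisk {CONJ,PREP}.
There are 16 candidate sequences in total.
The sequences that satisfy every rule: CONJ CONJ CONJ ADV VERB CONJ.
Count = 1.

1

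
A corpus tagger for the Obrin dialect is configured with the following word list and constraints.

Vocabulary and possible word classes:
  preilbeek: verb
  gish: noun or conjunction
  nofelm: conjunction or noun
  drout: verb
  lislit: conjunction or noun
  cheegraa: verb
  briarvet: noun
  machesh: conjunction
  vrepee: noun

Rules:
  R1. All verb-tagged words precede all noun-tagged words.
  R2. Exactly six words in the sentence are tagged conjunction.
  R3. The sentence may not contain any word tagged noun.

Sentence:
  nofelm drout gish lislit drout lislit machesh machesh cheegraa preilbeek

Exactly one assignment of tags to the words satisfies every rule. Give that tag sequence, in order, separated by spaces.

conjunction verb conjunction conjunction verb conjunction conjunction conjunction verb verb

Candidates per position — 1:nofelm {conjunction,noun}; 2:drout {verb}; 3:gish {noun,conjunction}; 4:lislit {conjunction,noun}; 5:drout {verb}; 6:lislit {conjunction,noun}; 7:machesh {conjunction}; 8:machesh {conjunction}; 9:cheegraa {verb}; 10:preilbeek {verb}.
Word 1 cannot be noun — rule 1 would then fail for every completion. It is conjunction.
Word 3 cannot be noun — rule 1 would then fail for every completion. It is conjunction.
Word 4 cannot be noun — rule 1 would then fail for every completion. It is conjunction.
Word 6 cannot be noun — rule 1 would then fail for every completion. It is conjunction.
So the tagging must be: conjunction verb conjunction conjunction verb conjunction conjunction conjunction verb verb.
Verifying each rule — rule 1 holds; rule 2 holds; rule 3 holds.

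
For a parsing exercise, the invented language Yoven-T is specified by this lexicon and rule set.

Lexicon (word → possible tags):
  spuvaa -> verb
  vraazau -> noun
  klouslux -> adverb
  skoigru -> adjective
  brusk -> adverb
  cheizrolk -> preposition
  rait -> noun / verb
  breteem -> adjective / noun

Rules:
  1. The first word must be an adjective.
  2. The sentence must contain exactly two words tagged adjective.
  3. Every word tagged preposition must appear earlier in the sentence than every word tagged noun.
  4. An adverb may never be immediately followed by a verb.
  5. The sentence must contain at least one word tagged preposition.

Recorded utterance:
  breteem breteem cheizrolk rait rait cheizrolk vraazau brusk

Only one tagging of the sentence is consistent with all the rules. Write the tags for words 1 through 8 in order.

Candidates per position — 1:breteem {adjective,noun}; 2:breteem {adjective,noun}; 3:cheizrolk {preposition}; 4:rait {noun,verb}; 5:rait {noun,verb}; 6:cheizrolk {preposition}; 7:vraazau {noun}; 8:brusk {adverb}.
Word 1 cannot be noun — rule 1 would then fail for every completion. It is adjective.
Word 2 cannot be noun — rule 2 would then fail for every completion. It is adjective.
Word 4 cannot be noun — rule 3 would then fail for every completion. It is verb.
Word 5 cannot be noun — rule 3 would then fail for every completion. It is verb.
The only consistent sequence is: adjective adjective preposition verb verb preposition noun adverb.
Checking: rule 1 holds; rule 2 holds; rule 3 holds; rule 4 holds; rule 5 holds.

adjective adjective preposition verb verb preposition noun adverb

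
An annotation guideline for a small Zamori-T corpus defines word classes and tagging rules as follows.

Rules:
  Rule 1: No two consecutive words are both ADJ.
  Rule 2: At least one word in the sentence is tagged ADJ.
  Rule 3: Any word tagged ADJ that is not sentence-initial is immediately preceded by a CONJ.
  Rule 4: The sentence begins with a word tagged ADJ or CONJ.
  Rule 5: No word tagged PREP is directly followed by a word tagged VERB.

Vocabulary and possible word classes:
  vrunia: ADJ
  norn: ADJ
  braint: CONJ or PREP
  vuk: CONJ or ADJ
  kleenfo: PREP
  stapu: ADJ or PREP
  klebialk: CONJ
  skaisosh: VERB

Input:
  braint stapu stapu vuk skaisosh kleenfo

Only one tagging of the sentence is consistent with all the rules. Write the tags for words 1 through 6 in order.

CONJ ADJ PREP CONJ VERB PREP

Candidates per position — 1:braint {CONJ,PREP}; 2:stapu {ADJ,PREP}; 3:stapu {ADJ,PREP}; 4:vuk {CONJ,ADJ}; 5:skaisosh {VERB}; 6:kleenfo {PREP}.
If word 1 were PREP, no tagging could satisfy rule 4; so word 1 is CONJ.
If word 3 were ADJ, no tagging could satisfy rule 3; so word 3 is PREP.
If word 4 were ADJ, no tagging could satisfy rule 3; so word 4 is CONJ.
If word 2 were PREP, no tagging could satisfy rule 2; so word 2 is ADJ.
The only consistent sequence is: CONJ ADJ PREP CONJ VERB PREP.
Verifying each rule — rule 1 satisfied; rule 2 satisfied; rule 3 satisfied; rule 4 satisfied; rule 5 satisfied.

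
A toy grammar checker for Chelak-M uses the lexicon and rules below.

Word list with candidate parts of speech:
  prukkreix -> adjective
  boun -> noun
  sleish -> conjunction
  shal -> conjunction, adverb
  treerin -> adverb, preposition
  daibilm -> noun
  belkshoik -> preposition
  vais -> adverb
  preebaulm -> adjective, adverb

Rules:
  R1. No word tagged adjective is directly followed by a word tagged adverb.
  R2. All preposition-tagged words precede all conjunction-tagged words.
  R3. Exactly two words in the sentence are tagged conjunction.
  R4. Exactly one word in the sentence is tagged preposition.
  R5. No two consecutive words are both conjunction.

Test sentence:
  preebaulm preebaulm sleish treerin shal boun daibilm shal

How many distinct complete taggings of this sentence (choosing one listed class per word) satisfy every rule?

0

Candidates per position — 1:preebaulm {adjective,adverb}; 2:preebaulm {adjective,adverb}; 3:sleish {conjunction}; 4:treerin {adverb,preposition}; 5:shal {conjunction,adverb}; 6:boun {noun}; 7:daibilm {noun}; 8:shal {conjunction,adverb}.
There are 32 candidate sequences in total.
Every candidate sequence violates at least one rule; no consistent tagging exists.
Count = 0.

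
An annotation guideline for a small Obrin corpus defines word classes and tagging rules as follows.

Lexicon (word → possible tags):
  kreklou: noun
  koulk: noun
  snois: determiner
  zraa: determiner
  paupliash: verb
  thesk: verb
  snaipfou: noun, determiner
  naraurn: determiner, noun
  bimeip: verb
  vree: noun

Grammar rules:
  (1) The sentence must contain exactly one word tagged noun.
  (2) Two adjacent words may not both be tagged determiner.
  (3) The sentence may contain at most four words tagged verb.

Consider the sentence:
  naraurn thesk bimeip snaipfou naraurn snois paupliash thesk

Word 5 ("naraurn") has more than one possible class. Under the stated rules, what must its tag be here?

noun

Candidates per position — 1:naraurn {determiner,noun}; 2:thesk {verb}; 3:bimeip {verb}; 4:snaipfou {noun,determiner}; 5:naraurn {determiner,noun}; 6:snois {determiner}; 7:paupliash {verb}; 8:thesk {verb}.
At position 5, choosing determiner makes rule 2 impossible to satisfy; hence noun.
At position 1, choosing noun makes rule 1 impossible to satisfy; hence determiner.
At position 4, choosing noun makes rule 1 impossible to satisfy; hence determiner.
The unique satisfying tagging is: determiner verb verb determiner noun determiner verb verb.
Check: rule 1 holds; rule 2 holds; rule 3 holds.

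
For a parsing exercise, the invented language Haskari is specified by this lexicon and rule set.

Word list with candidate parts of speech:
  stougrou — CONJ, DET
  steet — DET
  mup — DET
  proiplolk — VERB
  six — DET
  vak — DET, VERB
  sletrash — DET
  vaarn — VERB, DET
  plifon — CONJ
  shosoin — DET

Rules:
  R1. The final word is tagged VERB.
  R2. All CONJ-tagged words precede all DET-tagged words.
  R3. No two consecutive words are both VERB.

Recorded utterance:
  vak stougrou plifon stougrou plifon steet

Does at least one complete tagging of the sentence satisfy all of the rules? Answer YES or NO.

NO

Candidates per position — 1:vak {DET,VERB}; 2:stougrou {CONJ,DET}; 3:plifon {CONJ}; 4:stougrou {CONJ,DET}; 5:plifon {CONJ}; 6:steet {DET}.
Rule 1 cannot be satisfied by any choice of tags from the lexicon.
So there is no consistent tagging.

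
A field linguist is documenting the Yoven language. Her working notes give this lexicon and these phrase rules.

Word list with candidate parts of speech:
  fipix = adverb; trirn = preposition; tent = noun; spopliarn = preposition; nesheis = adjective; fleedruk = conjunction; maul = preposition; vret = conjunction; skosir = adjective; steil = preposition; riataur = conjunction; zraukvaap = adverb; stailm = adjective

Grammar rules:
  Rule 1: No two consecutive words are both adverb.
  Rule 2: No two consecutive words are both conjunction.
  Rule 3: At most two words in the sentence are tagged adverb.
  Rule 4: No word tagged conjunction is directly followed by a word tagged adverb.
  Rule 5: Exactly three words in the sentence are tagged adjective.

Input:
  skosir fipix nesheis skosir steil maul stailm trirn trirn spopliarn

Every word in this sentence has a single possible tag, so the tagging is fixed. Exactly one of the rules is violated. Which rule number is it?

Fixed tagging: adjective adverb adjective adjective preposition preposition adjective preposition preposition preposition.
Applying the rules: R1 pass, R2 pass, R3 pass, R4 pass, R5 fail.
Only rule 5 fails.

5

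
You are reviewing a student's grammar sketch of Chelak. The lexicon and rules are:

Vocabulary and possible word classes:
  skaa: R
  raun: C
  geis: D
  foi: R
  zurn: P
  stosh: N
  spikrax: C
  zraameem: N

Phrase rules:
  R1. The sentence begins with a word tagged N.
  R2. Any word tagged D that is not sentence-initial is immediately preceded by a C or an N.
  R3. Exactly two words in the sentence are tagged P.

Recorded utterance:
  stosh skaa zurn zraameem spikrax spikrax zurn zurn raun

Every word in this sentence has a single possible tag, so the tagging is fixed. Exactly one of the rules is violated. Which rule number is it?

Fixed tagging: N R P N C C P P C.
Checking each rule: R1 pass, R2 pass, R3 fail.
Only rule 3 fails.

3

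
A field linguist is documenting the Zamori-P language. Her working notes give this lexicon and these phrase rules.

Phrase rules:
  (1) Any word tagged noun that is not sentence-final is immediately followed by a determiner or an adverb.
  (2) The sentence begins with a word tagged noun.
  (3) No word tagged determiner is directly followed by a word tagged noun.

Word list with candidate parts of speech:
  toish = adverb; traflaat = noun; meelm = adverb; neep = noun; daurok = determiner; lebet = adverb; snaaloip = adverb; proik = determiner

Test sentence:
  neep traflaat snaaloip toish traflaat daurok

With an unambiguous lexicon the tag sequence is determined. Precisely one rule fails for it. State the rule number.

Fixed tagging: noun noun adverb adverb noun determiner.
Checking each rule: R1 fails, R2 ok, R3 ok.
Only rule 1 fails.

1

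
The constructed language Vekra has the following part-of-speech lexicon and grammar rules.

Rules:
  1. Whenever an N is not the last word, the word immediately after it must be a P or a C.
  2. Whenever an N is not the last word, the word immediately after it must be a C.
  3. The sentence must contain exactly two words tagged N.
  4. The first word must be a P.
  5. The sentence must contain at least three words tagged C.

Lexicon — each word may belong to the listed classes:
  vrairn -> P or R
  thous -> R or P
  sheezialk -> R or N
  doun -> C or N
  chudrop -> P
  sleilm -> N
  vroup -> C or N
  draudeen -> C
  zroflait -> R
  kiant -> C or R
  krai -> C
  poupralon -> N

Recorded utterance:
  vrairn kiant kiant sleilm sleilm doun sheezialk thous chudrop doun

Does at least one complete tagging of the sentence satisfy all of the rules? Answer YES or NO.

Candidates per position — 1:vrairn {P,R}; 2:kiant {C,R}; 3:kiant {C,R}; 4:sleilm {N}; 5:sleilm {N}; 6:doun {C,N}; 7:sheezialk {R,N}; 8:thous {R,P}; 9:chudrop {P}; 10:doun {C,N}.
Rule 1 cannot be satisfied by any choice of tags from the lexicon.
So there is no consistent tagging.

NO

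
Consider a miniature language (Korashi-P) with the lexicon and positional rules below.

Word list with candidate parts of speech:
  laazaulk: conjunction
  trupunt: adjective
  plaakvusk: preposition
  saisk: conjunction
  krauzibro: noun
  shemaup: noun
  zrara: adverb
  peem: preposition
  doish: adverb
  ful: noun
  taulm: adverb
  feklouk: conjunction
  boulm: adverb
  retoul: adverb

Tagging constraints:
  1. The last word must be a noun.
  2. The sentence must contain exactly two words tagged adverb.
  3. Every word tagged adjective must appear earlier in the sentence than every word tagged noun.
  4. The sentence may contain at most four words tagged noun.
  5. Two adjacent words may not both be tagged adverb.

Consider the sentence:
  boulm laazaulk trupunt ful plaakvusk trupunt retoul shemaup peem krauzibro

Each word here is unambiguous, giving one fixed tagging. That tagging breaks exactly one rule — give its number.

Fixed tagging: adverb conjunction adjective noun preposition adjective adverb noun preposition noun.
Applying the rules: R1 pass, R2 pass, R3 fail, R4 pass, R5 pass.
Only rule 3 fails.

3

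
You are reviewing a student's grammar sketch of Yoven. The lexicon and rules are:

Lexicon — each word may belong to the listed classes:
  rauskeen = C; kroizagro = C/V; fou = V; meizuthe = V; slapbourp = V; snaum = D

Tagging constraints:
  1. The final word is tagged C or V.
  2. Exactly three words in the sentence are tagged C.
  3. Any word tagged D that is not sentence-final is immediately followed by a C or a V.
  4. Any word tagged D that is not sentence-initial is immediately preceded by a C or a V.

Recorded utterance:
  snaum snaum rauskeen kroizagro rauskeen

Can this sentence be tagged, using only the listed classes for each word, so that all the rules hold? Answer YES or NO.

NO

Candidates per position — 1:snaum {D}; 2:snaum {D}; 3:rauskeen {C}; 4:kroizagro {C,V}; 5:rauskeen {C}.
Rule 3 cannot be satisfied by any choice of tags from the lexicon.
So there is no consistent tagging.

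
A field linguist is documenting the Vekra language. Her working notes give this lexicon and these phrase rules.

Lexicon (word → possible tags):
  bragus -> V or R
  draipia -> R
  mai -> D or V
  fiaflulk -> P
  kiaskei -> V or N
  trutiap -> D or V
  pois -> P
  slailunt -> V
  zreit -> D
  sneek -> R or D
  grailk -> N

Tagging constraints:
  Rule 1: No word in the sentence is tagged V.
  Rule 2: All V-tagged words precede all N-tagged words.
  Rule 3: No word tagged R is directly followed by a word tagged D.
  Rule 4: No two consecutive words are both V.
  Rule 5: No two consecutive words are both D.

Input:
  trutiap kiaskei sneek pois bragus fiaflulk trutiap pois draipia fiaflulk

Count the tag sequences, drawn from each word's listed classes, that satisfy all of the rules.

Candidates per position — 1:trutiap {D,V}; 2:kiaskei {V,N}; 3:sneek {R,D}; 4:pois {P}; 5:bragus {V,R}; 6:fiaflulk {P}; 7:trutiap {D,V}; 8:pois {P}; 9:draipia {R}; 10:fiaflulk {P}.
There are 32 candidate sequences in total.
The sequences that satisfy every rule: D N R P R P D P R P; D N D P R P D P R P.
Count = 2.

2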